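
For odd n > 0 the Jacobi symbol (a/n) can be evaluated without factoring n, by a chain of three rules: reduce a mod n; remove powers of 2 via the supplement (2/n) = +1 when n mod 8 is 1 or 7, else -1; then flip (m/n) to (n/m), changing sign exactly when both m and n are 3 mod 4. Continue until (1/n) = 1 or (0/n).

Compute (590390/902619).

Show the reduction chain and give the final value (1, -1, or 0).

590390 = 2^1·295195; (2/902619) = -1 since 902619 mod 8 = 3, so (590390/902619) = (-1)^1·(295195/902619); sign now -1
reciprocity: (295195/902619) = -1·(902619/295195) since 295195 mod 4 = 3, 902619 mod 4 = 3; sign now +1
(902619/295195) = (17034/295195)   [reduce mod 295195]
17034 = 2^1·8517; (2/295195) = -1 since 295195 mod 8 = 3, so (17034/295195) = (-1)^1·(8517/295195); sign now -1
reciprocity: (8517/295195) = +1·(295195/8517) since 8517 mod 4 = 1, 295195 mod 4 = 3; sign now -1
(295195/8517) = (5617/8517)   [reduce mod 8517]
reciprocity: (5617/8517) = +1·(8517/5617) since 5617 mod 4 = 1, 8517 mod 4 = 1; sign now -1
(8517/5617) = (2900/5617)   [reduce mod 5617]
2900 = 2^2·725; (2/5617) = +1 since 5617 mod 8 = 1, so (2900/5617) = (+1)^2·(725/5617); sign now -1
reciprocity: (725/5617) = +1·(5617/725) since 725 mod 4 = 1, 5617 mod 4 = 1; sign now -1
(5617/725) = (542/725)   [reduce mod 725]
542 = 2^1·271; (2/725) = -1 since 725 mod 8 = 5, so (542/725) = (-1)^1·(271/725); sign now +1
reciprocity: (271/725) = +1·(725/271) since 271 mod 4 = 3, 725 mod 4 = 1; sign now +1
(725/271) = (183/271)   [reduce mod 271]
reciprocity: (183/271) = -1·(271/183) since 183 mod 4 = 3, 271 mod 4 = 3; sign now -1
(271/183) = (88/183)   [reduce mod 183]
88 = 2^3·11; (2/183) = +1 since 183 mod 8 = 7, so (88/183) = (+1)^3·(11/183); sign now -1
reciprocity: (11/183) = -1·(183/11) since 11 mod 4 = 3, 183 mod 4 = 3; sign now +1
(183/11) = (7/11)   [reduce mod 11]
reciprocity: (7/11) = -1·(11/7) since 7 mod 4 = 3, 11 mod 4 = 3; sign now -1
(11/7) = (4/7)   [reduce mod 7]
4 = 2^2·1; (2/7) = +1 since 7 mod 8 = 7, so (4/7) = (+1)^2·(1/7); sign now -1
(1/7) = 1; final value = sign = -1

-1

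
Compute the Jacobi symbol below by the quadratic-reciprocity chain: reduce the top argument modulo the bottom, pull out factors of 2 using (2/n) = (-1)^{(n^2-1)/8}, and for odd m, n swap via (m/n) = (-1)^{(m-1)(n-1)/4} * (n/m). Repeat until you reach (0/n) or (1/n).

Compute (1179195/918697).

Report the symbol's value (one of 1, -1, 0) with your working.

(1179195/918697) = (260498/918697)   [reduce mod 918697]
260498 = 2^1·130249; (2/918697) = +1 since 918697 mod 8 = 1, so (260498/918697) = (+1)^1·(130249/918697); sign now +1
reciprocity: (130249/918697) = +1·(918697/130249) since 130249 mod 4 = 1, 918697 mod 4 = 1; sign now +1
(918697/130249) = (6954/130249)   [reduce mod 130249]
6954 = 2^1·3477; (2/130249) = +1 since 130249 mod 8 = 1, so (6954/130249) = (+1)^1·(3477/130249); sign now +1
reciprocity: (3477/130249) = +1·(130249/3477) since 3477 mod 4 = 1, 130249 mod 4 = 1; sign now +1
(130249/3477) = (1600/3477)   [reduce mod 3477]
1600 = 2^6·25; (2/3477) = -1 since 3477 mod 8 = 5, so (1600/3477) = (-1)^6·(25/3477); sign now +1
reciprocity: (25/3477) = +1·(3477/25) since 25 mod 4 = 1, 3477 mod 4 = 1; sign now +1
(3477/25) = (2/25)   [reduce mod 25]
2 = 2^1·1; (2/25) = +1 since 25 mod 8 = 1, so (2/25) = (+1)^1·(1/25); sign now +1
(1/25) = 1; final value = sign = +1

1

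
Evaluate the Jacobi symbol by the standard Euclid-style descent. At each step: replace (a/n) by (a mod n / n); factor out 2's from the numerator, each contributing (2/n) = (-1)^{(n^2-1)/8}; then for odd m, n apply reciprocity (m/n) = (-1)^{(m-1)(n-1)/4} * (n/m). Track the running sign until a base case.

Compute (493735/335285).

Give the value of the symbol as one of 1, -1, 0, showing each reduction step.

(493735/335285) = (158450/335285)   [reduce mod 335285]
158450 = 2^1·79225; (2/335285) = -1 since 335285 mod 8 = 5, so (158450/335285) = (-1)^1·(79225/335285); sign now -1
reciprocity: (79225/335285) = +1·(335285/79225) since 79225 mod 4 = 1, 335285 mod 4 = 1; sign now -1
(335285/79225) = (18385/79225)   [reduce mod 79225]
reciprocity: (18385/79225) = +1·(79225/18385) since 18385 mod 4 = 1, 79225 mod 4 = 1; sign now -1
(79225/18385) = (5685/18385)   [reduce mod 18385]
reciprocity: (5685/18385) = +1·(18385/5685) since 5685 mod 4 = 1, 18385 mod 4 = 1; sign now -1
(18385/5685) = (1330/5685)   [reduce mod 5685]
1330 = 2^1·665; (2/5685) = -1 since 5685 mod 8 = 5, so (1330/5685) = (-1)^1·(665/5685); sign now +1
reciprocity: (665/5685) = +1·(5685/665) since 665 mod 4 = 1, 5685 mod 4 = 1; sign now +1
(5685/665) = (365/665)   [reduce mod 665]
reciprocity: (365/665) = +1·(665/365) since 365 mod 4 = 1, 665 mod 4 = 1; sign now +1
(665/365) = (300/365)   [reduce mod 365]
300 = 2^2·75; (2/365) = -1 since 365 mod 8 = 5, so (300/365) = (-1)^2·(75/365); sign now +1
reciprocity: (75/365) = +1·(365/75) since 75 mod 4 = 3, 365 mod 4 = 1; sign now +1
(365/75) = (65/75)   [reduce mod 75]
reciprocity: (65/75) = +1·(75/65) since 65 mod 4 = 1, 75 mod 4 = 3; sign now +1
(75/65) = (10/65)   [reduce mod 65]
10 = 2^1·5; (2/65) = +1 since 65 mod 8 = 1, so (10/65) = (+1)^1·(5/65); sign now +1
reciprocity: (5/65) = +1·(65/5) since 5 mod 4 = 1, 65 mod 4 = 1; sign now +1
(65/5) = (0/5)   [reduce mod 5]
(0/5) = 0   [gcd(a, n) > 1]; final value = 0

0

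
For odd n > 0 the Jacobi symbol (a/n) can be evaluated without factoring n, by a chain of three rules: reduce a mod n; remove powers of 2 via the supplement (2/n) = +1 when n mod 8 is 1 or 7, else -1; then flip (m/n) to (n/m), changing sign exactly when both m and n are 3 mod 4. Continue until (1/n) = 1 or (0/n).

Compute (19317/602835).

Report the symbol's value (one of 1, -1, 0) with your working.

flip (19317/602835) -> (602835/19317): both odd, 19317 mod 4 = 1, 602835 mod 4 = 3, so the flip contributes +1; sign now +1
(602835/19317): 602835 mod 19317 = 4008, so (602835/19317) = (4008/19317)
factor out 2^3: 4008 = 2^3·501; with 19317 mod 8 = 5, (2/19317) = -1; sign now -1; continue with (501/19317)
flip (501/19317) -> (19317/501): both odd, 501 mod 4 = 1, 19317 mod 4 = 1, so the flip contributes +1; sign now -1
(19317/501): 19317 mod 501 = 279, so (19317/501) = (279/501)
flip (279/501) -> (501/279): both odd, 279 mod 4 = 3, 501 mod 4 = 1, so the flip contributes +1; sign now -1
(501/279): 501 mod 279 = 222, so (501/279) = (222/279)
factor out 2^1: 222 = 2^1·111; with 279 mod 8 = 7, (2/279) = +1; sign now -1; continue with (111/279)
flip (111/279) -> (279/111): both odd, 111 mod 4 = 3, 279 mod 4 = 3, so the flip contributes -1; sign now +1
(279/111): 279 mod 111 = 57, so (279/111) = (57/111)
flip (57/111) -> (111/57): both odd, 57 mod 4 = 1, 111 mod 4 = 3, so the flip contributes +1; sign now +1
(111/57): 111 mod 57 = 54, so (111/57) = (54/57)
factor out 2^1: 54 = 2^1·27; with 57 mod 8 = 1, (2/57) = +1; sign now +1; continue with (27/57)
flip (27/57) -> (57/27): both odd, 27 mod 4 = 3, 57 mod 4 = 1, so the flip contributes +1; sign now +1
(57/27): 57 mod 27 = 3, so (57/27) = (3/27)
flip (3/27) -> (27/3): both odd, 3 mod 4 = 3, 27 mod 4 = 3, so the flip contributes -1; sign now -1
(27/3): 27 mod 3 = 0, so (27/3) = (0/3)
reached (0/3); gcd(a, n) > 1, so (0/3) = 0 and the symbol is 0

0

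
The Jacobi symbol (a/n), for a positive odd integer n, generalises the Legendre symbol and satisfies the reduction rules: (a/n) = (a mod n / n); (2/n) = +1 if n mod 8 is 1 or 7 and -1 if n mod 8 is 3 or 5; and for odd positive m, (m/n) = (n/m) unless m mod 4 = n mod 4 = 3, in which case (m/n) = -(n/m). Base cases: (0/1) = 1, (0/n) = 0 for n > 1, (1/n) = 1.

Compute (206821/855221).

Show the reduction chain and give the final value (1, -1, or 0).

1

flip (206821/855221) -> (855221/206821): both odd, 206821 mod 4 = 1, 855221 mod 4 = 1, so the flip contributes +1; sign now +1
(855221/206821): 855221 mod 206821 = 27937, so (855221/206821) = (27937/206821)
flip (27937/206821) -> (206821/27937): both odd, 27937 mod 4 = 1, 206821 mod 4 = 1, so the flip contributes +1; sign now +1
(206821/27937): 206821 mod 27937 = 11262, so (206821/27937) = (11262/27937)
factor out 2^1: 11262 = 2^1·5631; with 27937 mod 8 = 1, (2/27937) = +1; sign now +1; continue with (5631/27937)
flip (5631/27937) -> (27937/5631): both odd, 5631 mod 4 = 3, 27937 mod 4 = 1, so the flip contributes +1; sign now +1
(27937/5631): 27937 mod 5631 = 5413, so (27937/5631) = (5413/5631)
flip (5413/5631) -> (5631/5413): both odd, 5413 mod 4 = 1, 5631 mod 4 = 3, so the flip contributes +1; sign now +1
(5631/5413): 5631 mod 5413 = 218, so (5631/5413) = (218/5413)
factor out 2^1: 218 = 2^1·109; with 5413 mod 8 = 5, (2/5413) = -1; sign now -1; continue with (109/5413)
flip (109/5413) -> (5413/109): both odd, 109 mod 4 = 1, 5413 mod 4 = 1, so the flip contributes +1; sign now -1
(5413/109): 5413 mod 109 = 72, so (5413/109) = (72/109)
factor out 2^3: 72 = 2^3·9; with 109 mod 8 = 5, (2/109) = -1; sign now +1; continue with (9/109)
flip (9/109) -> (109/9): both odd, 9 mod 4 = 1, 109 mod 4 = 1, so the flip contributes +1; sign now +1
(109/9): 109 mod 9 = 1, so (109/9) = (1/9)
reached (1/9) = 1, so the symbol is +1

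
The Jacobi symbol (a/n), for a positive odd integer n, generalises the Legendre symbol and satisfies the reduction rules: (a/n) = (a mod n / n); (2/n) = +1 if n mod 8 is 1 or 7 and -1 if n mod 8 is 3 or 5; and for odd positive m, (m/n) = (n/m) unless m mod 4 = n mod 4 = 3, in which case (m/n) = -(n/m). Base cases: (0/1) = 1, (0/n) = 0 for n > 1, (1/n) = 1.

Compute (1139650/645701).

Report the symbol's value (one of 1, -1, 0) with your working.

(1139650/645701) = (493949/645701)   [reduce mod 645701]
reciprocity: (493949/645701) = +1·(645701/493949) since 493949 mod 4 = 1, 645701 mod 4 = 1; sign now +1
(645701/493949) = (151752/493949)   [reduce mod 493949]
151752 = 2^3·18969; (2/493949) = -1 since 493949 mod 8 = 5, so (151752/493949) = (-1)^3·(18969/493949); sign now -1
reciprocity: (18969/493949) = +1·(493949/18969) since 18969 mod 4 = 1, 493949 mod 4 = 1; sign now -1
(493949/18969) = (755/18969)   [reduce mod 18969]
reciprocity: (755/18969) = +1·(18969/755) since 755 mod 4 = 3, 18969 mod 4 = 1; sign now -1
(18969/755) = (94/755)   [reduce mod 755]
94 = 2^1·47; (2/755) = -1 since 755 mod 8 = 3, so (94/755) = (-1)^1·(47/755); sign now +1
reciprocity: (47/755) = -1·(755/47) since 47 mod 4 = 3, 755 mod 4 = 3; sign now -1
(755/47) = (3/47)   [reduce mod 47]
reciprocity: (3/47) = -1·(47/3) since 3 mod 4 = 3, 47 mod 4 = 3; sign now +1
(47/3) = (2/3)   [reduce mod 3]
2 = 2^1·1; (2/3) = -1 since 3 mod 8 = 3, so (2/3) = (-1)^1·(1/3); sign now -1
(1/3) = 1; final value = sign = -1

-1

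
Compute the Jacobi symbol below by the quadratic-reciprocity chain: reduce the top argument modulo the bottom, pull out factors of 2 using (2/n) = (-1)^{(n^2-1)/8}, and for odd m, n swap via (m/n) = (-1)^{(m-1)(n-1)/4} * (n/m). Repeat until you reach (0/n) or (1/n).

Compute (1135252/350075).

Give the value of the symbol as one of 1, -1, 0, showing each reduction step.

1

(1135252/350075) = (85027/350075)   [reduce mod 350075]
reciprocity: (85027/350075) = -1·(350075/85027) since 85027 mod 4 = 3, 350075 mod 4 = 3; sign now -1
(350075/85027) = (9967/85027)   [reduce mod 85027]
reciprocity: (9967/85027) = -1·(85027/9967) since 9967 mod 4 = 3, 85027 mod 4 = 3; sign now +1
(85027/9967) = (5291/9967)   [reduce mod 9967]
reciprocity: (5291/9967) = -1·(9967/5291) since 5291 mod 4 = 3, 9967 mod 4 = 3; sign now -1
(9967/5291) = (4676/5291)   [reduce mod 5291]
4676 = 2^2·1169; (2/5291) = -1 since 5291 mod 8 = 3, so (4676/5291) = (-1)^2·(1169/5291); sign now -1
reciprocity: (1169/5291) = +1·(5291/1169) since 1169 mod 4 = 1, 5291 mod 4 = 3; sign now -1
(5291/1169) = (615/1169)   [reduce mod 1169]
reciprocity: (615/1169) = +1·(1169/615) since 615 mod 4 = 3, 1169 mod 4 = 1; sign now -1
(1169/615) = (554/615)   [reduce mod 615]
554 = 2^1·277; (2/615) = +1 since 615 mod 8 = 7, so (554/615) = (+1)^1·(277/615); sign now -1
reciprocity: (277/615) = +1·(615/277) since 277 mod 4 = 1, 615 mod 4 = 3; sign now -1
(615/277) = (61/277)   [reduce mod 277]
reciprocity: (61/277) = +1·(277/61) since 61 mod 4 = 1, 277 mod 4 = 1; sign now -1
(277/61) = (33/61)   [reduce mod 61]
reciprocity: (33/61) = +1·(61/33) since 33 mod 4 = 1, 61 mod 4 = 1; sign now -1
(61/33) = (28/33)   [reduce mod 33]
28 = 2^2·7; (2/33) = +1 since 33 mod 8 = 1, so (28/33) = (+1)^2·(7/33); sign now -1
reciprocity: (7/33) = +1·(33/7) since 7 mod 4 = 3, 33 mod 4 = 1; sign now -1
(33/7) = (5/7)   [reduce mod 7]
reciprocity: (5/7) = +1·(7/5) since 5 mod 4 = 1, 7 mod 4 = 3; sign now -1
(7/5) = (2/5)   [reduce mod 5]
2 = 2^1·1; (2/5) = -1 since 5 mod 8 = 5, so (2/5) = (-1)^1·(1/5); sign now +1
(1/5) = 1; final value = sign = +1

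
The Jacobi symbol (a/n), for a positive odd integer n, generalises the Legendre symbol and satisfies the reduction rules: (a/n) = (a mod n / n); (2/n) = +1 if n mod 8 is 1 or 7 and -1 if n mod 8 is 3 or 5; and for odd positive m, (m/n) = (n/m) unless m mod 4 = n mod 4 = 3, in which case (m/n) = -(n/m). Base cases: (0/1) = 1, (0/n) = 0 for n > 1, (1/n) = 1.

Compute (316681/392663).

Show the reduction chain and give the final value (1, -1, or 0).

1

flip (316681/392663) -> (392663/316681): both odd, 316681 mod 4 = 1, 392663 mod 4 = 3, so the flip contributes +1; sign now +1
(392663/316681): 392663 mod 316681 = 75982, so (392663/316681) = (75982/316681)
factor out 2^1: 75982 = 2^1·37991; with 316681 mod 8 = 1, (2/316681) = +1; sign now +1; continue with (37991/316681)
flip (37991/316681) -> (316681/37991): both odd, 37991 mod 4 = 3, 316681 mod 4 = 1, so the flip contributes +1; sign now +1
(316681/37991): 316681 mod 37991 = 12753, so (316681/37991) = (12753/37991)
flip (12753/37991) -> (37991/12753): both odd, 12753 mod 4 = 1, 37991 mod 4 = 3, so the flip contributes +1; sign now +1
(37991/12753): 37991 mod 12753 = 12485, so (37991/12753) = (12485/12753)
flip (12485/12753) -> (12753/12485): both odd, 12485 mod 4 = 1, 12753 mod 4 = 1, so the flip contributes +1; sign now +1
(12753/12485): 12753 mod 12485 = 268, so (12753/12485) = (268/12485)
factor out 2^2: 268 = 2^2·67; with 12485 mod 8 = 5, (2/12485) = -1; sign now +1; continue with (67/12485)
flip (67/12485) -> (12485/67): both odd, 67 mod 4 = 3, 12485 mod 4 = 1, so the flip contributes +1; sign now +1
(12485/67): 12485 mod 67 = 23, so (12485/67) = (23/67)
flip (23/67) -> (67/23): both odd, 23 mod 4 = 3, 67 mod 4 = 3, so the flip contributes -1; sign now -1
(67/23): 67 mod 23 = 21, so (67/23) = (21/23)
flip (21/23) -> (23/21): both odd, 21 mod 4 = 1, 23 mod 4 = 3, so the flip contributes +1; sign now -1
(23/21): 23 mod 21 = 2, so (23/21) = (2/21)
factor out 2^1: 2 = 2^1·1; with 21 mod 8 = 5, (2/21) = -1; sign now +1; continue with (1/21)
reached (1/21) = 1, so the symbol is +1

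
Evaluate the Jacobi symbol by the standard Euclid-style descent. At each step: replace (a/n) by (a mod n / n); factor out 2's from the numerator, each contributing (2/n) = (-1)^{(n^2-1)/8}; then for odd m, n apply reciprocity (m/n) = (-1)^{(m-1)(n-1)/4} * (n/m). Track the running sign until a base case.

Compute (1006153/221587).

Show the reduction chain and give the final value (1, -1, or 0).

1

(1006153/221587): 1006153 mod 221587 = 119805, so (1006153/221587) = (119805/221587)
flip (119805/221587) -> (221587/119805): both odd, 119805 mod 4 = 1, 221587 mod 4 = 3, so the flip contributes +1; sign now +1
(221587/119805): 221587 mod 119805 = 101782, so (221587/119805) = (101782/119805)
factor out 2^1: 101782 = 2^1·50891; with 119805 mod 8 = 5, (2/119805) = -1; sign now -1; continue with (50891/119805)
flip (50891/119805) -> (119805/50891): both odd, 50891 mod 4 = 3, 119805 mod 4 = 1, so the flip contributes +1; sign now -1
(119805/50891): 119805 mod 50891 = 18023, so (119805/50891) = (18023/50891)
flip (18023/50891) -> (50891/18023): both odd, 18023 mod 4 = 3, 50891 mod 4 = 3, so the flip contributes -1; sign now +1
(50891/18023): 50891 mod 18023 = 14845, so (50891/18023) = (14845/18023)
flip (14845/18023) -> (18023/14845): both odd, 14845 mod 4 = 1, 18023 mod 4 = 3, so the flip contributes +1; sign now +1
(18023/14845): 18023 mod 14845 = 3178, so (18023/14845) = (3178/14845)
factor out 2^1: 3178 = 2^1·1589; with 14845 mod 8 = 5, (2/14845) = -1; sign now -1; continue with (1589/14845)
flip (1589/14845) -> (14845/1589): both odd, 1589 mod 4 = 1, 14845 mod 4 = 1, so the flip contributes +1; sign now -1
(14845/1589): 14845 mod 1589 = 544, so (14845/1589) = (544/1589)
factor out 2^5: 544 = 2^5·17; with 1589 mod 8 = 5, (2/1589) = -1; sign now +1; continue with (17/1589)
flip (17/1589) -> (1589/17): both odd, 17 mod 4 = 1, 1589 mod 4 = 1, so the flip contributes +1; sign now +1
(1589/17): 1589 mod 17 = 8, so (1589/17) = (8/17)
factor out 2^3: 8 = 2^3·1; with 17 mod 8 = 1, (2/17) = +1; sign now +1; continue with (1/17)
reached (1/17) = 1, so the symbol is +1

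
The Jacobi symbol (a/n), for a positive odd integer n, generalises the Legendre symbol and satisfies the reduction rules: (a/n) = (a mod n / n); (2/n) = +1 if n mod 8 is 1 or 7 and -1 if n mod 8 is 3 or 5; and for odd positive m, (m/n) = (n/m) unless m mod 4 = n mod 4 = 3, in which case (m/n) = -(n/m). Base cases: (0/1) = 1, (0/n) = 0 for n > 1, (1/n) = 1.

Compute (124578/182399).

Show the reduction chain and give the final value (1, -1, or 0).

-1

124578 = 2^1·62289; (2/182399) = +1 since 182399 mod 8 = 7, so (124578/182399) = (+1)^1·(62289/182399); sign now +1
reciprocity: (62289/182399) = +1·(182399/62289) since 62289 mod 4 = 1, 182399 mod 4 = 3; sign now +1
(182399/62289) = (57821/62289)   [reduce mod 62289]
reciprocity: (57821/62289) = +1·(62289/57821) since 57821 mod 4 = 1, 62289 mod 4 = 1; sign now +1
(62289/57821) = (4468/57821)   [reduce mod 57821]
4468 = 2^2·1117; (2/57821) = -1 since 57821 mod 8 = 5, so (4468/57821) = (-1)^2·(1117/57821); sign now +1
reciprocity: (1117/57821) = +1·(57821/1117) since 1117 mod 4 = 1, 57821 mod 4 = 1; sign now +1
(57821/1117) = (854/1117)   [reduce mod 1117]
854 = 2^1·427; (2/1117) = -1 since 1117 mod 8 = 5, so (854/1117) = (-1)^1·(427/1117); sign now -1
reciprocity: (427/1117) = +1·(1117/427) since 427 mod 4 = 3, 1117 mod 4 = 1; sign now -1
(1117/427) = (263/427)   [reduce mod 427]
reciprocity: (263/427) = -1·(427/263) since 263 mod 4 = 3, 427 mod 4 = 3; sign now +1
(427/263) = (164/263)   [reduce mod 263]
164 = 2^2·41; (2/263) = +1 since 263 mod 8 = 7, so (164/263) = (+1)^2·(41/263); sign now +1
reciprocity: (41/263) = +1·(263/41) since 41 mod 4 = 1, 263 mod 4 = 3; sign now +1
(263/41) = (17/41)   [reduce mod 41]
reciprocity: (17/41) = +1·(41/17) since 17 mod 4 = 1, 41 mod 4 = 1; sign now +1
(41/17) = (7/17)   [reduce mod 17]
reciprocity: (7/17) = +1·(17/7) since 7 mod 4 = 3, 17 mod 4 = 1; sign now +1
(17/7) = (3/7)   [reduce mod 7]
reciprocity: (3/7) = -1·(7/3) since 3 mod 4 = 3, 7 mod 4 = 3; sign now -1
(7/3) = (1/3)   [reduce mod 3]
(1/3) = 1; final value = sign = -1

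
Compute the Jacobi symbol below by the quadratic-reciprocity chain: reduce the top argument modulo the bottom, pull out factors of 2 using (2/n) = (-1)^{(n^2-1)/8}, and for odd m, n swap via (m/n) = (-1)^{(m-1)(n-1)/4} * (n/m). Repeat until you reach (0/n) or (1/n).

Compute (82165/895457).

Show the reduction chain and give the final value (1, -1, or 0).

reciprocity: (82165/895457) = +1·(895457/82165) since 82165 mod 4 = 1, 895457 mod 4 = 1; sign now +1
(895457/82165) = (73807/82165)   [reduce mod 82165]
reciprocity: (73807/82165) = +1·(82165/73807) since 73807 mod 4 = 3, 82165 mod 4 = 1; sign now +1
(82165/73807) = (8358/73807)   [reduce mod 73807]
8358 = 2^1·4179; (2/73807) = +1 since 73807 mod 8 = 7, so (8358/73807) = (+1)^1·(4179/73807); sign now +1
reciprocity: (4179/73807) = -1·(73807/4179) since 4179 mod 4 = 3, 73807 mod 4 = 3; sign now -1
(73807/4179) = (2764/4179)   [reduce mod 4179]
2764 = 2^2·691; (2/4179) = -1 since 4179 mod 8 = 3, so (2764/4179) = (-1)^2·(691/4179); sign now -1
reciprocity: (691/4179) = -1·(4179/691) since 691 mod 4 = 3, 4179 mod 4 = 3; sign now +1
(4179/691) = (33/691)   [reduce mod 691]
reciprocity: (33/691) = +1·(691/33) since 33 mod 4 = 1, 691 mod 4 = 3; sign now +1
(691/33) = (31/33)   [reduce mod 33]
reciprocity: (31/33) = +1·(33/31) since 31 mod 4 = 3, 33 mod 4 = 1; sign now +1
(33/31) = (2/31)   [reduce mod 31]
2 = 2^1·1; (2/31) = +1 since 31 mod 8 = 7, so (2/31) = (+1)^1·(1/31); sign now +1
(1/31) = 1; final value = sign = +1

1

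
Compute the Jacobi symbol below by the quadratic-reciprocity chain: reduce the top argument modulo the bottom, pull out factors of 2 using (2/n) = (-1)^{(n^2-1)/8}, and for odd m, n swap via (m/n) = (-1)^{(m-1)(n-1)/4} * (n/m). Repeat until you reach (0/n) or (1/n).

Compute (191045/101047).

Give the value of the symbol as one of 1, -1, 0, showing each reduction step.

(191045/101047) = (89998/101047)   [reduce mod 101047]
89998 = 2^1·44999; (2/101047) = +1 since 101047 mod 8 = 7, so (89998/101047) = (+1)^1·(44999/101047); sign now +1
reciprocity: (44999/101047) = -1·(101047/44999) since 44999 mod 4 = 3, 101047 mod 4 = 3; sign now -1
(101047/44999) = (11049/44999)   [reduce mod 44999]
reciprocity: (11049/44999) = +1·(44999/11049) since 11049 mod 4 = 1, 44999 mod 4 = 3; sign now -1
(44999/11049) = (803/11049)   [reduce mod 11049]
reciprocity: (803/11049) = +1·(11049/803) since 803 mod 4 = 3, 11049 mod 4 = 1; sign now -1
(11049/803) = (610/803)   [reduce mod 803]
610 = 2^1·305; (2/803) = -1 since 803 mod 8 = 3, so (610/803) = (-1)^1·(305/803); sign now +1
reciprocity: (305/803) = +1·(803/305) since 305 mod 4 = 1, 803 mod 4 = 3; sign now +1
(803/305) = (193/305)   [reduce mod 305]
reciprocity: (193/305) = +1·(305/193) since 193 mod 4 = 1, 305 mod 4 = 1; sign now +1
(305/193) = (112/193)   [reduce mod 193]
112 = 2^4·7; (2/193) = +1 since 193 mod 8 = 1, so (112/193) = (+1)^4·(7/193); sign now +1
reciprocity: (7/193) = +1·(193/7) since 7 mod 4 = 3, 193 mod 4 = 1; sign now +1
(193/7) = (4/7)   [reduce mod 7]
4 = 2^2·1; (2/7) = +1 since 7 mod 8 = 7, so (4/7) = (+1)^2·(1/7); sign now +1
(1/7) = 1; final value = sign = +1

1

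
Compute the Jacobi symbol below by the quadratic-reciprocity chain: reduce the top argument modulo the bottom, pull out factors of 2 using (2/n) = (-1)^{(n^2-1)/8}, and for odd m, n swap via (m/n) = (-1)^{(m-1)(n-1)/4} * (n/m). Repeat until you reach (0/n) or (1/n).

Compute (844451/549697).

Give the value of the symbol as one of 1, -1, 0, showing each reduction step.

(844451/549697) = (294754/549697)   [reduce mod 549697]
294754 = 2^1·147377; (2/549697) = +1 since 549697 mod 8 = 1, so (294754/549697) = (+1)^1·(147377/549697); sign now +1
reciprocity: (147377/549697) = +1·(549697/147377) since 147377 mod 4 = 1, 549697 mod 4 = 1; sign now +1
(549697/147377) = (107566/147377)   [reduce mod 147377]
107566 = 2^1·53783; (2/147377) = +1 since 147377 mod 8 = 1, so (107566/147377) = (+1)^1·(53783/147377); sign now +1
reciprocity: (53783/147377) = +1·(147377/53783) since 53783 mod 4 = 3, 147377 mod 4 = 1; sign now +1
(147377/53783) = (39811/53783)   [reduce mod 53783]
reciprocity: (39811/53783) = -1·(53783/39811) since 39811 mod 4 = 3, 53783 mod 4 = 3; sign now -1
(53783/39811) = (13972/39811)   [reduce mod 39811]
13972 = 2^2·3493; (2/39811) = -1 since 39811 mod 8 = 3, so (13972/39811) = (-1)^2·(3493/39811); sign now -1
reciprocity: (3493/39811) = +1·(39811/3493) since 3493 mod 4 = 1, 39811 mod 4 = 3; sign now -1
(39811/3493) = (1388/3493)   [reduce mod 3493]
1388 = 2^2·347; (2/3493) = -1 since 3493 mod 8 = 5, so (1388/3493) = (-1)^2·(347/3493); sign now -1
reciprocity: (347/3493) = +1·(3493/347) since 347 mod 4 = 3, 3493 mod 4 = 1; sign now -1
(3493/347) = (23/347)   [reduce mod 347]
reciprocity: (23/347) = -1·(347/23) since 23 mod 4 = 3, 347 mod 4 = 3; sign now +1
(347/23) = (2/23)   [reduce mod 23]
2 = 2^1·1; (2/23) = +1 since 23 mod 8 = 7, so (2/23) = (+1)^1·(1/23); sign now +1
(1/23) = 1; final value = sign = +1

1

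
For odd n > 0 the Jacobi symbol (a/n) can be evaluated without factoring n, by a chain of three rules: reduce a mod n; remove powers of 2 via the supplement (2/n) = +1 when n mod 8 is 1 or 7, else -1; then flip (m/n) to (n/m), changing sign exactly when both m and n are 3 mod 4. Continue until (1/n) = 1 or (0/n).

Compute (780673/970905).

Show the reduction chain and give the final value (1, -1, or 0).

flip (780673/970905) -> (970905/780673): both odd, 780673 mod 4 = 1, 970905 mod 4 = 1, so the flip contributes +1; sign now +1
(970905/780673): 970905 mod 780673 = 190232, so (970905/780673) = (190232/780673)
factor out 2^3: 190232 = 2^3·23779; with 780673 mod 8 = 1, (2/780673) = +1; sign now +1; continue with (23779/780673)
flip (23779/780673) -> (780673/23779): both odd, 23779 mod 4 = 3, 780673 mod 4 = 1, so the flip contributes +1; sign now +1
(780673/23779): 780673 mod 23779 = 19745, so (780673/23779) = (19745/23779)
flip (19745/23779) -> (23779/19745): both odd, 19745 mod 4 = 1, 23779 mod 4 = 3, so the flip contributes +1; sign now +1
(23779/19745): 23779 mod 19745 = 4034, so (23779/19745) = (4034/19745)
factor out 2^1: 4034 = 2^1·2017; with 19745 mod 8 = 1, (2/19745) = +1; sign now +1; continue with (2017/19745)
flip (2017/19745) -> (19745/2017): both odd, 2017 mod 4 = 1, 19745 mod 4 = 1, so the flip contributes +1; sign now +1
(19745/2017): 19745 mod 2017 = 1592, so (19745/2017) = (1592/2017)
factor out 2^3: 1592 = 2^3·199; with 2017 mod 8 = 1, (2/2017) = +1; sign now +1; continue with (199/2017)
flip (199/2017) -> (2017/199): both odd, 199 mod 4 = 3, 2017 mod 4 = 1, so the flip contributes +1; sign now +1
(2017/199): 2017 mod 199 = 27, so (2017/199) = (27/199)
flip (27/199) -> (199/27): both odd, 27 mod 4 = 3, 199 mod 4 = 3, so the flip contributes -1; sign now -1
(199/27): 199 mod 27 = 10, so (199/27) = (10/27)
factor out 2^1: 10 = 2^1·5; with 27 mod 8 = 3, (2/27) = -1; sign now +1; continue with (5/27)
flip (5/27) -> (27/5): both odd, 5 mod 4 = 1, 27 mod 4 = 3, so the flip contributes +1; sign now +1
(27/5): 27 mod 5 = 2, so (27/5) = (2/5)
factor out 2^1: 2 = 2^1·1; with 5 mod 8 = 5, (2/5) = -1; sign now -1; continue with (1/5)
reached (1/5) = 1, so the symbol is -1

-1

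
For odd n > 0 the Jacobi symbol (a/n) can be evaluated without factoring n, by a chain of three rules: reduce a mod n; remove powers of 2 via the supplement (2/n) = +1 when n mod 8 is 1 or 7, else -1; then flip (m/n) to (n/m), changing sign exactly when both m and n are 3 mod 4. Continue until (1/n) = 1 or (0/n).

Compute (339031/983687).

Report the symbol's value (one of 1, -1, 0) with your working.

1

reciprocity: (339031/983687) = -1·(983687/339031) since 339031 mod 4 = 3, 983687 mod 4 = 3; sign now -1
(983687/339031) = (305625/339031)   [reduce mod 339031]
reciprocity: (305625/339031) = +1·(339031/305625) since 305625 mod 4 = 1, 339031 mod 4 = 3; sign now -1
(339031/305625) = (33406/305625)   [reduce mod 305625]
33406 = 2^1·16703; (2/305625) = +1 since 305625 mod 8 = 1, so (33406/305625) = (+1)^1·(16703/305625); sign now -1
reciprocity: (16703/305625) = +1·(305625/16703) since 16703 mod 4 = 3, 305625 mod 4 = 1; sign now -1
(305625/16703) = (4971/16703)   [reduce mod 16703]
reciprocity: (4971/16703) = -1·(16703/4971) since 4971 mod 4 = 3, 16703 mod 4 = 3; sign now +1
(16703/4971) = (1790/4971)   [reduce mod 4971]
1790 = 2^1·895; (2/4971) = -1 since 4971 mod 8 = 3, so (1790/4971) = (-1)^1·(895/4971); sign now -1
reciprocity: (895/4971) = -1·(4971/895) since 895 mod 4 = 3, 4971 mod 4 = 3; sign now +1
(4971/895) = (496/895)   [reduce mod 895]
496 = 2^4·31; (2/895) = +1 since 895 mod 8 = 7, so (496/895) = (+1)^4·(31/895); sign now +1
reciprocity: (31/895) = -1·(895/31) since 31 mod 4 = 3, 895 mod 4 = 3; sign now -1
(895/31) = (27/31)   [reduce mod 31]
reciprocity: (27/31) = -1·(31/27) since 27 mod 4 = 3, 31 mod 4 = 3; sign now +1
(31/27) = (4/27)   [reduce mod 27]
4 = 2^2·1; (2/27) = -1 since 27 mod 8 = 3, so (4/27) = (-1)^2·(1/27); sign now +1
(1/27) = 1; final value = sign = +1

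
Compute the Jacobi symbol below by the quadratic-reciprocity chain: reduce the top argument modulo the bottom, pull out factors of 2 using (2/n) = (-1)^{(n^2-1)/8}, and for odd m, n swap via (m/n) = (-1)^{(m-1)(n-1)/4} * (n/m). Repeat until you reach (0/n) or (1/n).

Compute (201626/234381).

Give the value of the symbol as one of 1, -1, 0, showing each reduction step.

1

factor out 2^1: 201626 = 2^1·100813; with 234381 mod 8 = 5, (2/234381) = -1; sign now -1; continue with (100813/234381)
flip (100813/234381) -> (234381/100813): both odd, 100813 mod 4 = 1, 234381 mod 4 = 1, so the flip contributes +1; sign now -1
(234381/100813): 234381 mod 100813 = 32755, so (234381/100813) = (32755/100813)
flip (32755/100813) -> (100813/32755): both odd, 32755 mod 4 = 3, 100813 mod 4 = 1, so the flip contributes +1; sign now -1
(100813/32755): 100813 mod 32755 = 2548, so (100813/32755) = (2548/32755)
factor out 2^2: 2548 = 2^2·637; with 32755 mod 8 = 3, (2/32755) = -1; sign now -1; continue with (637/32755)
flip (637/32755) -> (32755/637): both odd, 637 mod 4 = 1, 32755 mod 4 = 3, so the flip contributes +1; sign now -1
(32755/637): 32755 mod 637 = 268, so (32755/637) = (268/637)
factor out 2^2: 268 = 2^2·67; with 637 mod 8 = 5, (2/637) = -1; sign now -1; continue with (67/637)
flip (67/637) -> (637/67): both odd, 67 mod 4 = 3, 637 mod 4 = 1, so the flip contributes +1; sign now -1
(637/67): 637 mod 67 = 34, so (637/67) = (34/67)
factor out 2^1: 34 = 2^1·17; with 67 mod 8 = 3, (2/67) = -1; sign now +1; continue with (17/67)
flip (17/67) -> (67/17): both odd, 17 mod 4 = 1, 67 mod 4 = 3, so the flip contributes +1; sign now +1
(67/17): 67 mod 17 = 16, so (67/17) = (16/17)
factor out 2^4: 16 = 2^4·1; with 17 mod 8 = 1, (2/17) = +1; sign now +1; continue with (1/17)
reached (1/17) = 1, so the symbol is +1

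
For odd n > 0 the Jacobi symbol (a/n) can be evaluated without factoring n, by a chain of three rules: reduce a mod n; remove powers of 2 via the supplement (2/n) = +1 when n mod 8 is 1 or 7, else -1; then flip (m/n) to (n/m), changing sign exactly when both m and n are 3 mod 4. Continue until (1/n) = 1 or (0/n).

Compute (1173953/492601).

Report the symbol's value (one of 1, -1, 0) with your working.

(1173953/492601): 1173953 mod 492601 = 188751, so (1173953/492601) = (188751/492601)
flip (188751/492601) -> (492601/188751): both odd, 188751 mod 4 = 3, 492601 mod 4 = 1, so the flip contributes +1; sign now +1
(492601/188751): 492601 mod 188751 = 115099, so (492601/188751) = (115099/188751)
flip (115099/188751) -> (188751/115099): both odd, 115099 mod 4 = 3, 188751 mod 4 = 3, so the flip contributes -1; sign now -1
(188751/115099): 188751 mod 115099 = 73652, so (188751/115099) = (73652/115099)
factor out 2^2: 73652 = 2^2·18413; with 115099 mod 8 = 3, (2/115099) = -1; sign now -1; continue with (18413/115099)
flip (18413/115099) -> (115099/18413): both odd, 18413 mod 4 = 1, 115099 mod 4 = 3, so the flip contributes +1; sign now -1
(115099/18413): 115099 mod 18413 = 4621, so (115099/18413) = (4621/18413)
flip (4621/18413) -> (18413/4621): both odd, 4621 mod 4 = 1, 18413 mod 4 = 1, so the flip contributes +1; sign now -1
(18413/4621): 18413 mod 4621 = 4550, so (18413/4621) = (4550/4621)
factor out 2^1: 4550 = 2^1·2275; with 4621 mod 8 = 5, (2/4621) = -1; sign now +1; continue with (2275/4621)
flip (2275/4621) -> (4621/2275): both odd, 2275 mod 4 = 3, 4621 mod 4 = 1, so the flip contributes +1; sign now +1
(4621/2275): 4621 mod 2275 = 71, so (4621/2275) = (71/2275)
flip (71/2275) -> (2275/71): both odd, 71 mod 4 = 3, 2275 mod 4 = 3, so the flip contributes -1; sign now -1
(2275/71): 2275 mod 71 = 3, so (2275/71) = (3/71)
flip (3/71) -> (71/3): both odd, 3 mod 4 = 3, 71 mod 4 = 3, so the flip contributes -1; sign now +1
(71/3): 71 mod 3 = 2, so (71/3) = (2/3)
factor out 2^1: 2 = 2^1·1; with 3 mod 8 = 3, (2/3) = -1; sign now -1; continue with (1/3)
reached (1/3) = 1, so the symbol is -1

-1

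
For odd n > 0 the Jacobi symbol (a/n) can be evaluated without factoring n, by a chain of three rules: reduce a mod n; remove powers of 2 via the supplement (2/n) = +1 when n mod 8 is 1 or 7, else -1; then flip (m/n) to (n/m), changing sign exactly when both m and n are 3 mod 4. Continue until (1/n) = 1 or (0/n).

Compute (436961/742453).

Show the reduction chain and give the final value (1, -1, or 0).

1

reciprocity: (436961/742453) = +1·(742453/436961) since 436961 mod 4 = 1, 742453 mod 4 = 1; sign now +1
(742453/436961) = (305492/436961)   [reduce mod 436961]
305492 = 2^2·76373; (2/436961) = +1 since 436961 mod 8 = 1, so (305492/436961) = (+1)^2·(76373/436961); sign now +1
reciprocity: (76373/436961) = +1·(436961/76373) since 76373 mod 4 = 1, 436961 mod 4 = 1; sign now +1
(436961/76373) = (55096/76373)   [reduce mod 76373]
55096 = 2^3·6887; (2/76373) = -1 since 76373 mod 8 = 5, so (55096/76373) = (-1)^3·(6887/76373); sign now -1
reciprocity: (6887/76373) = +1·(76373/6887) since 6887 mod 4 = 3, 76373 mod 4 = 1; sign now -1
(76373/6887) = (616/6887)   [reduce mod 6887]
616 = 2^3·77; (2/6887) = +1 since 6887 mod 8 = 7, so (616/6887) = (+1)^3·(77/6887); sign now -1
reciprocity: (77/6887) = +1·(6887/77) since 77 mod 4 = 1, 6887 mod 4 = 3; sign now -1
(6887/77) = (34/77)   [reduce mod 77]
34 = 2^1·17; (2/77) = -1 since 77 mod 8 = 5, so (34/77) = (-1)^1·(17/77); sign now +1
reciprocity: (17/77) = +1·(77/17) since 17 mod 4 = 1, 77 mod 4 = 1; sign now +1
(77/17) = (9/17)   [reduce mod 17]
reciprocity: (9/17) = +1·(17/9) since 9 mod 4 = 1, 17 mod 4 = 1; sign now +1
(17/9) = (8/9)   [reduce mod 9]
8 = 2^3·1; (2/9) = +1 since 9 mod 8 = 1, so (8/9) = (+1)^3·(1/9); sign now +1
(1/9) = 1; final value = sign = +1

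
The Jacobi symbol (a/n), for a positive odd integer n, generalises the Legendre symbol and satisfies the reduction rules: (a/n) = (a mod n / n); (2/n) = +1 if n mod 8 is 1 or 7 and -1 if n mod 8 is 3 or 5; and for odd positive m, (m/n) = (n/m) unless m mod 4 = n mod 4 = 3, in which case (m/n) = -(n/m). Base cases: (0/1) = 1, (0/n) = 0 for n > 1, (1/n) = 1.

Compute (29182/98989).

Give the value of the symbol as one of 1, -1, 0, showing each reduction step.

factor out 2^1: 29182 = 2^1·14591; with 98989 mod 8 = 5, (2/98989) = -1; sign now -1; continue with (14591/98989)
flip (14591/98989) -> (98989/14591): both odd, 14591 mod 4 = 3, 98989 mod 4 = 1, so the flip contributes +1; sign now -1
(98989/14591): 98989 mod 14591 = 11443, so (98989/14591) = (11443/14591)
flip (11443/14591) -> (14591/11443): both odd, 11443 mod 4 = 3, 14591 mod 4 = 3, so the flip contributes -1; sign now +1
(14591/11443): 14591 mod 11443 = 3148, so (14591/11443) = (3148/11443)
factor out 2^2: 3148 = 2^2·787; with 11443 mod 8 = 3, (2/11443) = -1; sign now +1; continue with (787/11443)
flip (787/11443) -> (11443/787): both odd, 787 mod 4 = 3, 11443 mod 4 = 3, so the flip contributes -1; sign now -1
(11443/787): 11443 mod 787 = 425, so (11443/787) = (425/787)
flip (425/787) -> (787/425): both odd, 425 mod 4 = 1, 787 mod 4 = 3, so the flip contributes +1; sign now -1
(787/425): 787 mod 425 = 362, so (787/425) = (362/425)
factor out 2^1: 362 = 2^1·181; with 425 mod 8 = 1, (2/425) = +1; sign now -1; continue with (181/425)
flip (181/425) -> (425/181): both odd, 181 mod 4 = 1, 425 mod 4 = 1, so the flip contributes +1; sign now -1
(425/181): 425 mod 181 = 63, so (425/181) = (63/181)
flip (63/181) -> (181/63): both odd, 63 mod 4 = 3, 181 mod 4 = 1, so the flip contributes +1; sign now -1
(181/63): 181 mod 63 = 55, so (181/63) = (55/63)
flip (55/63) -> (63/55): both odd, 55 mod 4 = 3, 63 mod 4 = 3, so the flip contributes -1; sign now +1
(63/55): 63 mod 55 = 8, so (63/55) = (8/55)
factor out 2^3: 8 = 2^3·1; with 55 mod 8 = 7, (2/55) = +1; sign now +1; continue with (1/55)
reached (1/55) = 1, so the symbol is +1

1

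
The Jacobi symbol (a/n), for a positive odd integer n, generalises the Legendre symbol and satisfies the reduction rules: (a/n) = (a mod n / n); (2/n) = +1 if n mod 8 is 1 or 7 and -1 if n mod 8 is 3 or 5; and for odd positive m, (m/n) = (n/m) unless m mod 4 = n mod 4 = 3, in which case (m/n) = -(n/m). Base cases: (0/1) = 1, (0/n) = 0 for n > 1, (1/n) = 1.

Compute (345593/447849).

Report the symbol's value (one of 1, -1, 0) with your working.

reciprocity: (345593/447849) = +1·(447849/345593) since 345593 mod 4 = 1, 447849 mod 4 = 1; sign now +1
(447849/345593) = (102256/345593)   [reduce mod 345593]
102256 = 2^4·6391; (2/345593) = +1 since 345593 mod 8 = 1, so (102256/345593) = (+1)^4·(6391/345593); sign now +1
reciprocity: (6391/345593) = +1·(345593/6391) since 6391 mod 4 = 3, 345593 mod 4 = 1; sign now +1
(345593/6391) = (479/6391)   [reduce mod 6391]
reciprocity: (479/6391) = -1·(6391/479) since 479 mod 4 = 3, 6391 mod 4 = 3; sign now -1
(6391/479) = (164/479)   [reduce mod 479]
164 = 2^2·41; (2/479) = +1 since 479 mod 8 = 7, so (164/479) = (+1)^2·(41/479); sign now -1
reciprocity: (41/479) = +1·(479/41) since 41 mod 4 = 1, 479 mod 4 = 3; sign now -1
(479/41) = (28/41)   [reduce mod 41]
28 = 2^2·7; (2/41) = +1 since 41 mod 8 = 1, so (28/41) = (+1)^2·(7/41); sign now -1
reciprocity: (7/41) = +1·(41/7) since 7 mod 4 = 3, 41 mod 4 = 1; sign now -1
(41/7) = (6/7)   [reduce mod 7]
6 = 2^1·3; (2/7) = +1 since 7 mod 8 = 7, so (6/7) = (+1)^1·(3/7); sign now -1
reciprocity: (3/7) = -1·(7/3) since 3 mod 4 = 3, 7 mod 4 = 3; sign now +1
(7/3) = (1/3)   [reduce mod 3]
(1/3) = 1; final value = sign = +1

1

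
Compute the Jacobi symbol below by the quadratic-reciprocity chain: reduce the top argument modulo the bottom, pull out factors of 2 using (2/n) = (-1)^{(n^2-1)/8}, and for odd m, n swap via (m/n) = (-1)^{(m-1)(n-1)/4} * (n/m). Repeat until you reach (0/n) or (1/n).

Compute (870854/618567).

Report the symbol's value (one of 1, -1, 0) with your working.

1

(870854/618567) = (252287/618567)   [reduce mod 618567]
reciprocity: (252287/618567) = -1·(618567/252287) since 252287 mod 4 = 3, 618567 mod 4 = 3; sign now -1
(618567/252287) = (113993/252287)   [reduce mod 252287]
reciprocity: (113993/252287) = +1·(252287/113993) since 113993 mod 4 = 1, 252287 mod 4 = 3; sign now -1
(252287/113993) = (24301/113993)   [reduce mod 113993]
reciprocity: (24301/113993) = +1·(113993/24301) since 24301 mod 4 = 1, 113993 mod 4 = 1; sign now -1
(113993/24301) = (16789/24301)   [reduce mod 24301]
reciprocity: (16789/24301) = +1·(24301/16789) since 16789 mod 4 = 1, 24301 mod 4 = 1; sign now -1
(24301/16789) = (7512/16789)   [reduce mod 16789]
7512 = 2^3·939; (2/16789) = -1 since 16789 mod 8 = 5, so (7512/16789) = (-1)^3·(939/16789); sign now +1
reciprocity: (939/16789) = +1·(16789/939) since 939 mod 4 = 3, 16789 mod 4 = 1; sign now +1
(16789/939) = (826/939)   [reduce mod 939]
826 = 2^1·413; (2/939) = -1 since 939 mod 8 = 3, so (826/939) = (-1)^1·(413/939); sign now -1
reciprocity: (413/939) = +1·(939/413) since 413 mod 4 = 1, 939 mod 4 = 3; sign now -1
(939/413) = (113/413)   [reduce mod 413]
reciprocity: (113/413) = +1·(413/113) since 113 mod 4 = 1, 413 mod 4 = 1; sign now -1
(413/113) = (74/113)   [reduce mod 113]
74 = 2^1·37; (2/113) = +1 since 113 mod 8 = 1, so (74/113) = (+1)^1·(37/113); sign now -1
reciprocity: (37/113) = +1·(113/37) since 37 mod 4 = 1, 113 mod 4 = 1; sign now -1
(113/37) = (2/37)   [reduce mod 37]
2 = 2^1·1; (2/37) = -1 since 37 mod 8 = 5, so (2/37) = (-1)^1·(1/37); sign now +1
(1/37) = 1; final value = sign = +1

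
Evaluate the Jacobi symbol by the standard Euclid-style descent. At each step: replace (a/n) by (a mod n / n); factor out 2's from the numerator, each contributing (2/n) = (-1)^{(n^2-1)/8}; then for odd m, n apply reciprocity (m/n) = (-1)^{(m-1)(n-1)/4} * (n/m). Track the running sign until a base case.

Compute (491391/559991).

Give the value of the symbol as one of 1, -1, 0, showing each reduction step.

flip (491391/559991) -> (559991/491391): both odd, 491391 mod 4 = 3, 559991 mod 4 = 3, so the flip contributes -1; sign now -1
(559991/491391): 559991 mod 491391 = 68600, so (559991/491391) = (68600/491391)
factor out 2^3: 68600 = 2^3·8575; with 491391 mod 8 = 7, (2/491391) = +1; sign now -1; continue with (8575/491391)
flip (8575/491391) -> (491391/8575): both odd, 8575 mod 4 = 3, 491391 mod 4 = 3, so the flip contributes -1; sign now +1
(491391/8575): 491391 mod 8575 = 2616, so (491391/8575) = (2616/8575)
factor out 2^3: 2616 = 2^3·327; with 8575 mod 8 = 7, (2/8575) = +1; sign now +1; continue with (327/8575)
flip (327/8575) -> (8575/327): both odd, 327 mod 4 = 3, 8575 mod 4 = 3, so the flip contributes -1; sign now -1
(8575/327): 8575 mod 327 = 73, so (8575/327) = (73/327)
flip (73/327) -> (327/73): both odd, 73 mod 4 = 1, 327 mod 4 = 3, so the flip contributes +1; sign now -1
(327/73): 327 mod 73 = 35, so (327/73) = (35/73)
flip (35/73) -> (73/35): both odd, 35 mod 4 = 3, 73 mod 4 = 1, so the flip contributes +1; sign now -1
(73/35): 73 mod 35 = 3, so (73/35) = (3/35)
flip (3/35) -> (35/3): both odd, 3 mod 4 = 3, 35 mod 4 = 3, so the flip contributes -1; sign now +1
(35/3): 35 mod 3 = 2, so (35/3) = (2/3)
factor out 2^1: 2 = 2^1·1; with 3 mod 8 = 3, (2/3) = -1; sign now -1; continue with (1/3)
reached (1/3) = 1, so the symbol is -1

-1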